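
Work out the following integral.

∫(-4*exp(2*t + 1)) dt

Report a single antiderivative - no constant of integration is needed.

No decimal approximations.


Answer: -2*exp(2*t + 1).


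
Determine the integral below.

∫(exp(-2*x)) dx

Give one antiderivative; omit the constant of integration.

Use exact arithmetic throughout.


Answer: -exp(-2*x)/2.


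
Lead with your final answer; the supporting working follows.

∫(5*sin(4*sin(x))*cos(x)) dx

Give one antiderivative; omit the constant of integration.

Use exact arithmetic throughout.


The answer is -5*cos(4*sin(x))/4.
Step 1. Substitute u = sin(x), turning ∫(5*sin(4*sin(x))*cos(x)) dx into ∫(5*sin(4*u)) du: now ∫(5*sin(4*u)) du.
Step 2. Evaluate the standard form: now -5*cos(4*u)/4.
Step 3. Substitute back u = sin(x): now -5*cos(4*sin(x))/4.
Answer: -5*cos(4*sin(x))/4.


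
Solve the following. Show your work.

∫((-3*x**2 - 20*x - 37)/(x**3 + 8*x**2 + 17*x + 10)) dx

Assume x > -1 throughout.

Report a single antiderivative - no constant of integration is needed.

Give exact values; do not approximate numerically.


Step 1. Decompose ∫((-3*x**2 - 20*x - 37)/(x**3 + 8*x**2 + 17*x + 10)) dx by partial fractions, (-3*x**2 - 20*x - 37)/(x**3 + 8*x**2 + 17*x + 10) = -1/(x + 5) + 3/(x + 2) - 5/(x + 1): now ∫(-5/(x + 1)) dx + ∫(3/(x + 2)) dx + ∫(-1/(x + 5)) dx.
Step 2. Evaluate the standard form [assuming x > -1]: now -5*log(x + 1) + ∫(3/(x + 2)) dx + ∫(-1/(x + 5)) dx.
Step 3. Evaluate the standard form [assuming x > -2]: now -5*log(x + 1) + 3*log(x + 2) + ∫(-1/(x + 5)) dx.
Step 4. Evaluate the standard form [assuming x > -5]: now -5*log(x + 1) + 3*log(x + 2) - log(x + 5).
Answer: -5*log(x + 1) + 3*log(x + 2) - log(x + 5).


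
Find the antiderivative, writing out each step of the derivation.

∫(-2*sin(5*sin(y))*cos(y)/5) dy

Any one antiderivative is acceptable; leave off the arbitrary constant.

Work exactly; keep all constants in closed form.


Step 1. Substitute u = sin(y), turning ∫(-2*sin(5*sin(y))*cos(y)/5) dy into ∫(-2*sin(5*u)/5) du: now ∫(-2*sin(5*u)/5) du.
Step 2. Evaluate the standard form: now 2*cos(5*u)/25.
Step 3. Substitute back u = sin(y): now 2*cos(5*sin(y))/25.
Answer: 2*cos(5*sin(y))/25.


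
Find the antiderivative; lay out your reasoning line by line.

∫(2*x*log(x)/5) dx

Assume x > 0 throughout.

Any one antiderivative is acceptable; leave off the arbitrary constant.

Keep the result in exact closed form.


Step 1. Integrate ∫(2*x*log(x)/5) dx by parts with u = log(x), dv = (2*x/5) dx, so v = x**2/5 [assuming x > 0]: now x**2*log(x)/5 + ∫(-x/5) dx.
Step 2. Evaluate the standard form: now x**2*log(x)/5 - x**2/10.
Answer: x**2*log(x)/5 - x**2/10.


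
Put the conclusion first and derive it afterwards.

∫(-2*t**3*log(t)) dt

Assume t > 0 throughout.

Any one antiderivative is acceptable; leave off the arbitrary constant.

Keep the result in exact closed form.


The answer is -t**4*log(t)/2 + t**4/8.
Step 1. Integrate ∫(-2*t**3*log(t)) dt by parts with u = log(t), dv = (-2*t**3) dt, so v = -t**4/2 [assuming t > 0]: now -t**4*log(t)/2 + ∫(t**3/2) dt.
Step 2. Evaluate the standard form: now -t**4*log(t)/2 + t**4/8.
Answer: -t**4*log(t)/2 + t**4/8.


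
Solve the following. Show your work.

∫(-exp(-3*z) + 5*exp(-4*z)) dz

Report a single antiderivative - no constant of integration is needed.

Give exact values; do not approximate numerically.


Step 1. Rewrite: now ∫(5*exp(-4*z)) dz + ∫(-exp(-3*z)) dz.
Step 2. Evaluate the standard form: now ∫(5*exp(-4*z)) dz + exp(-3*z)/3.
Step 3. Evaluate the standard form: now exp(-3*z)/3 - 5*exp(-4*z)/4.
Answer: exp(-3*z)/3 - 5*exp(-4*z)/4.


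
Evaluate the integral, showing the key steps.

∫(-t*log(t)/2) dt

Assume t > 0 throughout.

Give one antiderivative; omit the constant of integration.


Step 1. Integrate ∫(-t*log(t)/2) dt by parts with u = log(t), dv = (-t/2) dt, so v = -t**2/4 [assuming t > 0]: now -t**2*log(t)/4 + ∫(t/4) dt.
Step 2. Evaluate the standard form: now -t**2*log(t)/4 + t**2/8.
Answer: -t**2*log(t)/4 + t**2/8.


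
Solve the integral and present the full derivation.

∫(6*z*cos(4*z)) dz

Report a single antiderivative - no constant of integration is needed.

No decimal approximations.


Step 1. Integrate ∫(6*z*cos(4*z)) dz by parts with u = z, dv = (6*cos(4*z)) dz, so v = 3*sin(4*z)/2: now 3*z*sin(4*z)/2 + ∫(-3*sin(4*z)/2) dz.
Step 2. Evaluate the standard form: now 3*z*sin(4*z)/2 + 3*cos(4*z)/8.
Answer: 3*z*sin(4*z)/2 + 3*cos(4*z)/8.


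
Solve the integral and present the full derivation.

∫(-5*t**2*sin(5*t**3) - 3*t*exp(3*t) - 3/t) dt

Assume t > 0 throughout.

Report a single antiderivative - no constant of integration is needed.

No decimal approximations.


Step 1. Rewrite: now ∫(-3/t) dt + ∫(-3*t*exp(3*t)) dt + ∫(-5*t**2*sin(5*t**3)) dt.
Step 2. Integrate ∫(-3*t*exp(3*t)) dt by parts with u = t, dv = (-3*exp(3*t)) dt, so v = -exp(3*t): now -t*exp(3*t) + ∫(-3/t) dt + ∫(-5*t**2*sin(5*t**3)) dt + ∫(exp(3*t)) dt.
Step 3. Evaluate the standard form: now -t*exp(3*t) + exp(3*t)/3 + ∫(-3/t) dt + ∫(-5*t**2*sin(5*t**3)) dt.
Step 4. Substitute u = t**3, turning ∫(-5*t**2*sin(5*t**3)) dt into ∫(-5*sin(5*u)/3) du: now -t*exp(3*t) + exp(3*t)/3 + ∫(-3/t) dt + ∫(-5*sin(5*u)/3) du.
Step 5. Evaluate the standard form: now -t*exp(3*t) + exp(3*t)/3 + cos(5*u)/3 + ∫(-3/t) dt.
Step 6. Substitute back u = t**3: now -t*exp(3*t) + exp(3*t)/3 + cos(5*t**3)/3 + ∫(-3/t) dt.
Step 7. Evaluate the standard form [assuming t > 0]: now -t*exp(3*t) + exp(3*t)/3 - 3*log(t) + cos(5*t**3)/3.
Answer: -t*exp(3*t) + exp(3*t)/3 - 3*log(t) + cos(5*t**3)/3.


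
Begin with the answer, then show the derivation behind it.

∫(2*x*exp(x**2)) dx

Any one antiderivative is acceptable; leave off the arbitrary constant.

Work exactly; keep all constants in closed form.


The answer is exp(x**2).
Step 1. Substitute u = x**2, turning ∫(2*x*exp(x**2)) dx into ∫(exp(u)) du: now ∫(exp(u)) du.
Step 2. Evaluate the standard form: now exp(u).
Step 3. Substitute back u = x**2: now exp(x**2).
Answer: exp(x**2).


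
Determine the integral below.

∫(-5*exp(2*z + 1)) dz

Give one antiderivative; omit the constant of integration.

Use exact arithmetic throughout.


Answer: -5*exp(2*z + 1)/2.


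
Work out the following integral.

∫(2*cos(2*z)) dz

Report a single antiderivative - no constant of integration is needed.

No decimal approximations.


Answer: sin(2*z).


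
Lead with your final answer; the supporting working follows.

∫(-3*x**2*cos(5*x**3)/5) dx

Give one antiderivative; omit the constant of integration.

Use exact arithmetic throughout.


The answer is -sin(5*x**3)/25.
Step 1. Substitute u = x**3, turning ∫(-3*x**2*cos(5*x**3)/5) dx into ∫(-cos(5*u)/5) du: now ∫(-cos(5*u)/5) du.
Step 2. Evaluate the standard form: now -sin(5*u)/25.
Step 3. Substitute back u = x**3: now -sin(5*x**3)/25.
Answer: -sin(5*x**3)/25.


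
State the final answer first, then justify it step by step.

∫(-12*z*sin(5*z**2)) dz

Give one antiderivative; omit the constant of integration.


The answer is 6*cos(5*z**2)/5.
Step 1. Substitute u = z**2, turning ∫(-12*z*sin(5*z**2)) dz into ∫(-6*sin(5*u)) du: now ∫(-6*sin(5*u)) du.
Step 2. Evaluate the standard form: now 6*cos(5*u)/5.
Step 3. Substitute back u = z**2: now 6*cos(5*z**2)/5.
Answer: 6*cos(5*z**2)/5.


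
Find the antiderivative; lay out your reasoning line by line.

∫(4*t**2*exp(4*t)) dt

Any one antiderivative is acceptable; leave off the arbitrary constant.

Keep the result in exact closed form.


Step 1. Integrate ∫(4*t**2*exp(4*t)) dt by parts with u = t**2, dv = (4*exp(4*t)) dt, so v = exp(4*t): now t**2*exp(4*t) + ∫(-2*t*exp(4*t)) dt.
Step 2. Integrate ∫(-2*t*exp(4*t)) dt by parts with u = t, dv = (-2*exp(4*t)) dt, so v = -exp(4*t)/2: now t**2*exp(4*t) - t*exp(4*t)/2 + ∫(exp(4*t)/2) dt.
Step 3. Evaluate the standard form: now t**2*exp(4*t) - t*exp(4*t)/2 + exp(4*t)/8.
Answer: t**2*exp(4*t) - t*exp(4*t)/2 + exp(4*t)/8.


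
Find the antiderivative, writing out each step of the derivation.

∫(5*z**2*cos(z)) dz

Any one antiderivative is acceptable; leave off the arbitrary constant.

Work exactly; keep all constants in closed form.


Step 1. Integrate ∫(5*z**2*cos(z)) dz by parts with u = z**2, dv = (5*cos(z)) dz, so v = 5*sin(z): now 5*z**2*sin(z) + ∫(-10*z*sin(z)) dz.
Step 2. Integrate ∫(-10*z*sin(z)) dz by parts with u = z, dv = (-10*sin(z)) dz, so v = 10*cos(z): now 5*z**2*sin(z) + 10*z*cos(z) + ∫(-10*cos(z)) dz.
Step 3. Evaluate the standard form: now 5*z**2*sin(z) + 10*z*cos(z) - 10*sin(z).
Answer: 5*z**2*sin(z) + 10*z*cos(z) - 10*sin(z).


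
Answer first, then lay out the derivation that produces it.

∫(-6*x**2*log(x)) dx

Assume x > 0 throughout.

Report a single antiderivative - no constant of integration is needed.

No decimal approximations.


The answer is -2*x**3*log(x) + 2*x**3/3.
Step 1. Integrate ∫(-6*x**2*log(x)) dx by parts with u = log(x), dv = (-6*x**2) dx, so v = -2*x**3 [assuming x > 0]: now -2*x**3*log(x) + ∫(2*x**2) dx.
Step 2. Evaluate the standard form: now -2*x**3*log(x) + 2*x**3/3.
Answer: -2*x**3*log(x) + 2*x**3/3.


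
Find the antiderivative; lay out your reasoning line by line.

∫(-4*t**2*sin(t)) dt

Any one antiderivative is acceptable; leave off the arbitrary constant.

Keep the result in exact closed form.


Step 1. Integrate ∫(-4*t**2*sin(t)) dt by parts with u = t**2, dv = (-4*sin(t)) dt, so v = 4*cos(t): now 4*t**2*cos(t) + ∫(-8*t*cos(t)) dt.
Step 2. Integrate ∫(-8*t*cos(t)) dt by parts with u = t, dv = (-8*cos(t)) dt, so v = -8*sin(t): now 4*t**2*cos(t) - 8*t*sin(t) + ∫(8*sin(t)) dt.
Step 3. Evaluate the standard form: now 4*t**2*cos(t) - 8*t*sin(t) - 8*cos(t).
Answer: 4*t**2*cos(t) - 8*t*sin(t) - 8*cos(t).


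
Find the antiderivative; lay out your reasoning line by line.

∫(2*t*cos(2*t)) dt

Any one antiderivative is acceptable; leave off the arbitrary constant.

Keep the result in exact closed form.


Step 1. Integrate ∫(2*t*cos(2*t)) dt by parts with u = t, dv = (2*cos(2*t)) dt, so v = sin(2*t): now t*sin(2*t) + ∫(-sin(2*t)) dt.
Step 2. Evaluate the standard form: now t*sin(2*t) + cos(2*t)/2.
Answer: t*sin(2*t) + cos(2*t)/2.


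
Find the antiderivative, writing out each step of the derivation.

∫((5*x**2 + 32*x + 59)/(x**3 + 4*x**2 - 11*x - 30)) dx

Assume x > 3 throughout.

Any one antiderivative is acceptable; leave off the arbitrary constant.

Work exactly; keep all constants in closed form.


Step 1. Decompose ∫((5*x**2 + 32*x + 59)/(x**3 + 4*x**2 - 11*x - 30)) dx by partial fractions, (5*x**2 + 32*x + 59)/(x**3 + 4*x**2 - 11*x - 30) = 1/(x + 5) - 1/(x + 2) + 5/(x - 3): now ∫(5/(x - 3)) dx + ∫(-1/(x + 2)) dx + ∫(1/(x + 5)) dx.
Step 2. Evaluate the standard form [assuming x > 3]: now 5*log(x - 3) + ∫(-1/(x + 2)) dx + ∫(1/(x + 5)) dx.
Step 3. Evaluate the standard form [assuming x > -2]: now 5*log(x - 3) - log(x + 2) + ∫(1/(x + 5)) dx.
Step 4. Evaluate the standard form [assuming x > -5]: now 5*log(x - 3) - log(x + 2) + log(x + 5).
Answer: 5*log(x - 3) - log(x + 2) + log(x + 5).


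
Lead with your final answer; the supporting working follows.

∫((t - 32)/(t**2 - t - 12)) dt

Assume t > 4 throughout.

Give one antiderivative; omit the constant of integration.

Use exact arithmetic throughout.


The answer is -4*log(t - 4) + 5*log(t + 3).
Step 1. Decompose ∫((t - 32)/(t**2 - t - 12)) dt by partial fractions, (t - 32)/(t**2 - t - 12) = 5/(t + 3) - 4/(t - 4): now ∫(-4/(t - 4)) dt + ∫(5/(t + 3)) dt.
Step 2. Evaluate the standard form [assuming t > -3]: now 5*log(t + 3) + ∫(-4/(t - 4)) dt.
Step 3. Evaluate the standard form [assuming t > 4]: now -4*log(t - 4) + 5*log(t + 3).
Answer: -4*log(t - 4) + 5*log(t + 3).


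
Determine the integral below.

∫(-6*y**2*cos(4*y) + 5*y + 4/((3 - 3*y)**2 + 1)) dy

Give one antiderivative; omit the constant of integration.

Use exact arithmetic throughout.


Answer: -3*y**2*sin(4*y)/2 + 5*y**2/2 - 3*y*cos(4*y)/4 + 3*sin(4*y)/16 + 4*atan(3*y - 3)/3.


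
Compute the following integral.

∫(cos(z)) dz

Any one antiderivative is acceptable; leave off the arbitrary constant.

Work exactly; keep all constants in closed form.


Answer: sin(z).


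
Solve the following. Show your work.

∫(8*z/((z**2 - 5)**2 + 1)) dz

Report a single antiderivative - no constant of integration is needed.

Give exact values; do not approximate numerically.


Step 1. Substitute u = z**2 - 5, turning ∫(8*z/((z**2 - 5)**2 + 1)) dz into ∫(4/(u**2 + 1)) du: now ∫(4/(u**2 + 1)) du.
Step 2. Evaluate the standard form: now 4*atan(u).
Step 3. Substitute back u = z**2 - 5: now 4*atan(z**2 - 5).
Answer: 4*atan(z**2 - 5).


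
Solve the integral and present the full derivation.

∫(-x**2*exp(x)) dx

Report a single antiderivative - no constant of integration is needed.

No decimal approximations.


Step 1. Integrate ∫(-x**2*exp(x)) dx by parts with u = x**2, dv = (-exp(x)) dx, so v = -exp(x): now -x**2*exp(x) + ∫(2*x*exp(x)) dx.
Step 2. Integrate ∫(2*x*exp(x)) dx by parts with u = x, dv = (2*exp(x)) dx, so v = 2*exp(x): now -x**2*exp(x) + 2*x*exp(x) + ∫(-2*exp(x)) dx.
Step 3. Evaluate the standard form: now -x**2*exp(x) + 2*x*exp(x) - 2*exp(x).
Answer: -x**2*exp(x) + 2*x*exp(x) - 2*exp(x).


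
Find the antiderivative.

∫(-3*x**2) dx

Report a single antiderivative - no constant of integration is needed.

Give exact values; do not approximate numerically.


Answer: -x**3.


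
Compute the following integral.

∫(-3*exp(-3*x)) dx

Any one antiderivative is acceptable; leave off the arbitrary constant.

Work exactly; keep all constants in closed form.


Answer: exp(-3*x).


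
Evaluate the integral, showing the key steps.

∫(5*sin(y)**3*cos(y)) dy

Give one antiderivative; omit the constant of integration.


Step 1. Substitute u = sin(y), turning ∫(5*sin(y)**3*cos(y)) dy into ∫(5*u**3) du: now ∫(5*u**3) du.
Step 2. Evaluate the standard form: now 5*u**4/4.
Step 3. Substitute back u = sin(y): now 5*sin(y)**4/4.
Answer: 5*sin(y)**4/4.


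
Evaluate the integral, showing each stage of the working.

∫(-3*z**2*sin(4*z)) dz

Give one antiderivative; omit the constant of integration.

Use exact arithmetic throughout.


Step 1. Integrate ∫(-3*z**2*sin(4*z)) dz by parts with u = z**2, dv = (-3*sin(4*z)) dz, so v = 3*cos(4*z)/4: now 3*z**2*cos(4*z)/4 + ∫(-3*z*cos(4*z)/2) dz.
Step 2. Integrate ∫(-3*z*cos(4*z)/2) dz by parts with u = z, dv = (-3*cos(4*z)/2) dz, so v = -3*sin(4*z)/8: now 3*z**2*cos(4*z)/4 - 3*z*sin(4*z)/8 + ∫(3*sin(4*z)/8) dz.
Step 3. Evaluate the standard form: now 3*z**2*cos(4*z)/4 - 3*z*sin(4*z)/8 - 3*cos(4*z)/32.
Answer: 3*z**2*cos(4*z)/4 - 3*z*sin(4*z)/8 - 3*cos(4*z)/32.


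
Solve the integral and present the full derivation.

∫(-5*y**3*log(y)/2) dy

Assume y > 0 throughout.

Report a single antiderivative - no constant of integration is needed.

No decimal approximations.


Step 1. Integrate ∫(-5*y**3*log(y)/2) dy by parts with u = log(y), dv = (-5*y**3/2) dy, so v = -5*y**4/8 [assuming y > 0]: now -5*y**4*log(y)/8 + ∫(5*y**3/8) dy.
Step 2. Evaluate the standard form: now -5*y**4*log(y)/8 + 5*y**4/32.
Answer: -5*y**4*log(y)/8 + 5*y**4/32.


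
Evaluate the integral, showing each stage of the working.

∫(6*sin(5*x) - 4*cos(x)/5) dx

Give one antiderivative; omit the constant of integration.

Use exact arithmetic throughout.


Step 1. Rewrite: now ∫(6*sin(5*x)) dx + ∫(-4*cos(x)/5) dx.
Step 2. Evaluate the standard form: now -6*cos(5*x)/5 + ∫(-4*cos(x)/5) dx.
Step 3. Evaluate the standard form: now -4*sin(x)/5 - 6*cos(5*x)/5.
Answer: -4*sin(x)/5 - 6*cos(5*x)/5.


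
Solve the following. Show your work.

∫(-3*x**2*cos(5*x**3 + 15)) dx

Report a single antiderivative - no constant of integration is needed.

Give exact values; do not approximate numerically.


Step 1. Substitute u = x**3 + 3, turning ∫(-3*x**2*cos(5*x**3 + 15)) dx into ∫(-cos(5*u)) du: now ∫(-cos(5*u)) du.
Step 2. Evaluate the standard form: now -sin(5*u)/5.
Step 3. Substitute back u = x**3 + 3: now -sin(5*x**3 + 15)/5.
Answer: -sin(5*x**3 + 15)/5.


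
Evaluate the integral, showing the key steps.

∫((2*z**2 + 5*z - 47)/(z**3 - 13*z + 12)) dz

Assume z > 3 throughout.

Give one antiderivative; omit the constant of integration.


Step 1. Decompose ∫((2*z**2 + 5*z - 47)/(z**3 - 13*z + 12)) dz by partial fractions, (2*z**2 + 5*z - 47)/(z**3 - 13*z + 12) = -1/(z + 4) + 4/(z - 1) - 1/(z - 3): now ∫(-1/(z - 3)) dz + ∫(4/(z - 1)) dz + ∫(-1/(z + 4)) dz.
Step 2. Evaluate the standard form [assuming z > 3]: now -log(z - 3) + ∫(4/(z - 1)) dz + ∫(-1/(z + 4)) dz.
Step 3. Evaluate the standard form [assuming z > -4]: now -log(z - 3) - log(z + 4) + ∫(4/(z - 1)) dz.
Step 4. Evaluate the standard form [assuming z > 1]: now -log(z - 3) + 4*log(z - 1) - log(z + 4).
Answer: -log(z - 3) + 4*log(z - 1) - log(z + 4).


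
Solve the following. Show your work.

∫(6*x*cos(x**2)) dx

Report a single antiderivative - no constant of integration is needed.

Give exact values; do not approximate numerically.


Step 1. Substitute u = x**2, turning ∫(6*x*cos(x**2)) dx into ∫(3*cos(u)) du: now ∫(3*cos(u)) du.
Step 2. Evaluate the standard form: now 3*sin(u).
Step 3. Substitute back u = x**2: now 3*sin(x**2).
Answer: 3*sin(x**2).


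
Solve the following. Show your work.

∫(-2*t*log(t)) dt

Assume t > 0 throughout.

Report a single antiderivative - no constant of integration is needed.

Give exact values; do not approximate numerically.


Step 1. Integrate ∫(-2*t*log(t)) dt by parts with u = log(t), dv = (-2*t) dt, so v = -t**2 [assuming t > 0]: now -t**2*log(t) + ∫(t) dt.
Step 2. Evaluate the standard form: now -t**2*log(t) + t**2/2.
Answer: -t**2*log(t) + t**2/2.


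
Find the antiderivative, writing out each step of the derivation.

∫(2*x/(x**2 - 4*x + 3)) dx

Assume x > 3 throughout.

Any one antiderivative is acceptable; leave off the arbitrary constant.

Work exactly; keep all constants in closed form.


Step 1. Decompose ∫(2*x/(x**2 - 4*x + 3)) dx by partial fractions, 2*x/(x**2 - 4*x + 3) = -1/(x - 1) + 3/(x - 3): now ∫(3/(x - 3)) dx + ∫(-1/(x - 1)) dx.
Step 2. Evaluate the standard form [assuming x > 1]: now -log(x - 1) + ∫(3/(x - 3)) dx.
Step 3. Evaluate the standard form [assuming x > 3]: now 3*log(x - 3) - log(x - 1).
Answer: 3*log(x - 3) - log(x - 1).


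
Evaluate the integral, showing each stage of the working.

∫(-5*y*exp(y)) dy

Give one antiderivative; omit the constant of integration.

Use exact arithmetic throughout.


Step 1. Integrate ∫(-5*y*exp(y)) dy by parts with u = y, dv = (-5*exp(y)) dy, so v = -5*exp(y): now -5*y*exp(y) + ∫(5*exp(y)) dy.
Step 2. Evaluate the standard form: now -5*y*exp(y) + 5*exp(y).
Answer: -5*y*exp(y) + 5*exp(y).


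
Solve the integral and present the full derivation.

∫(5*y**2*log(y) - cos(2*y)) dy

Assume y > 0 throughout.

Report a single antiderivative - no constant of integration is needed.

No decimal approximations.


Step 1. Rewrite: now ∫(5*y**2*log(y)) dy + ∫(-cos(2*y)) dy.
Step 2. Evaluate the standard form: now -sin(2*y)/2 + ∫(5*y**2*log(y)) dy.
Step 3. Integrate ∫(5*y**2*log(y)) dy by parts with u = log(y), dv = (5*y**2) dy, so v = 5*y**3/3 [assuming y > 0]: now 5*y**3*log(y)/3 - sin(2*y)/2 + ∫(-5*y**2/3) dy.
Step 4. Evaluate the standard form: now 5*y**3*log(y)/3 - 5*y**3/9 - sin(2*y)/2.
Answer: 5*y**3*log(y)/3 - 5*y**3/9 - sin(2*y)/2.


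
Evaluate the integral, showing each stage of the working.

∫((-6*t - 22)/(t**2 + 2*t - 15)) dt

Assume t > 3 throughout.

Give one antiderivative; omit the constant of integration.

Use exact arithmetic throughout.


Step 1. Decompose ∫((-6*t - 22)/(t**2 + 2*t - 15)) dt by partial fractions, (-6*t - 22)/(t**2 + 2*t - 15) = -1/(t + 5) - 5/(t - 3): now ∫(-5/(t - 3)) dt + ∫(-1/(t + 5)) dt.
Step 2. Evaluate the standard form [assuming t > 3]: now -5*log(t - 3) + ∫(-1/(t + 5)) dt.
Step 3. Evaluate the standard form [assuming t > -5]: now -5*log(t - 3) - log(t + 5).
Answer: -5*log(t - 3) - log(t + 5).


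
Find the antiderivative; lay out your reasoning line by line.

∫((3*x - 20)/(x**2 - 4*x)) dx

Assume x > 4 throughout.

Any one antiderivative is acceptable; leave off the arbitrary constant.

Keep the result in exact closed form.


Step 1. Decompose ∫((3*x - 20)/(x**2 - 4*x)) dx by partial fractions, (3*x - 20)/(x**2 - 4*x) = -2/(x - 4) + 5/x: now ∫(5/x) dx + ∫(-2/(x - 4)) dx.
Step 2. Evaluate the standard form [assuming x > 4]: now -2*log(x - 4) + ∫(5/x) dx.
Step 3. Evaluate the standard form [assuming x > 0]: now 5*log(x) - 2*log(x - 4).
Answer: 5*log(x) - 2*log(x - 4).


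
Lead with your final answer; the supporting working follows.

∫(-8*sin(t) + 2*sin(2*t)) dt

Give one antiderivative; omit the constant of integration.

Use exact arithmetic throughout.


The answer is 8*cos(t) - cos(2*t).
Step 1. Rewrite: now ∫(-8*sin(t)) dt + ∫(2*sin(2*t)) dt.
Step 2. Evaluate the standard form: now 8*cos(t) + ∫(2*sin(2*t)) dt.
Step 3. Evaluate the standard form: now 8*cos(t) - cos(2*t).
Answer: 8*cos(t) - cos(2*t).


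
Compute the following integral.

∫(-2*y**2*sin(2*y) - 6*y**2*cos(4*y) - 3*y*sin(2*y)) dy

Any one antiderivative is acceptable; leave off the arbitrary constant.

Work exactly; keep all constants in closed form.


Answer: -3*y**2*sin(4*y)/2 + y**2*cos(2*y) - y*sin(2*y) + 3*y*cos(2*y)/2 - 3*y*cos(4*y)/4 - 3*sin(2*y)/4 + 3*sin(4*y)/16 - cos(2*y)/2.


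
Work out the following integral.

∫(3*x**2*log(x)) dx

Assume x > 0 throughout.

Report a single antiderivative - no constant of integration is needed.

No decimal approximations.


Answer: x**3*log(x) - x**3/3.


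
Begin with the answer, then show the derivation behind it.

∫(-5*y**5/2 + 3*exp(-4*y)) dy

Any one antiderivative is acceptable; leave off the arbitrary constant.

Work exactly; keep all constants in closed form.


The answer is -5*y**6/12 - 3*exp(-4*y)/4.
Step 1. Rewrite: now ∫(-5*y**5/2) dy + ∫(3*exp(-4*y)) dy.
Step 2. Evaluate the standard form: now ∫(-5*y**5/2) dy - 3*exp(-4*y)/4.
Step 3. Evaluate the standard form: now -5*y**6/12 - 3*exp(-4*y)/4.
Answer: -5*y**6/12 - 3*exp(-4*y)/4.


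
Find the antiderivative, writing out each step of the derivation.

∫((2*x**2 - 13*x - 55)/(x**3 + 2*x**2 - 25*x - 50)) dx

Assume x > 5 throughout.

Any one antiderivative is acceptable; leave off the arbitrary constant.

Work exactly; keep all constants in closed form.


Step 1. Decompose ∫((2*x**2 - 13*x - 55)/(x**3 + 2*x**2 - 25*x - 50)) dx by partial fractions, (2*x**2 - 13*x - 55)/(x**3 + 2*x**2 - 25*x - 50) = 2/(x + 5) + 1/(x + 2) - 1/(x - 5): now ∫(-1/(x - 5)) dx + ∫(1/(x + 2)) dx + ∫(2/(x + 5)) dx.
Step 2. Evaluate the standard form [assuming x > -2]: now log(x + 2) + ∫(-1/(x - 5)) dx + ∫(2/(x + 5)) dx.
Step 3. Evaluate the standard form [assuming x > 5]: now -log(x - 5) + log(x + 2) + ∫(2/(x + 5)) dx.
Step 4. Evaluate the standard form [assuming x > -5]: now -log(x - 5) + log(x + 2) + 2*log(x + 5).
Answer: -log(x - 5) + log(x + 2) + 2*log(x + 5).


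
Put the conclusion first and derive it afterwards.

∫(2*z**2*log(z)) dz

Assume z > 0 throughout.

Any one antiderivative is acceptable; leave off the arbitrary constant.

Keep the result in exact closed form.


The answer is 2*z**3*log(z)/3 - 2*z**3/9.
Step 1. Integrate ∫(2*z**2*log(z)) dz by parts with u = log(z), dv = (2*z**2) dz, so v = 2*z**3/3 [assuming z > 0]: now 2*z**3*log(z)/3 + ∫(-2*z**2/3) dz.
Step 2. Evaluate the standard form: now 2*z**3*log(z)/3 - 2*z**3/9.
Answer: 2*z**3*log(z)/3 - 2*z**3/9.


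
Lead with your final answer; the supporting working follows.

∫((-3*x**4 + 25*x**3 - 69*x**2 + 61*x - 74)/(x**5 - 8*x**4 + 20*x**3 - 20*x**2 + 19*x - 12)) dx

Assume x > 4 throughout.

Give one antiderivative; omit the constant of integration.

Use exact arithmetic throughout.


The answer is -2*log(x - 4) + 4*log(x - 3) - 5*log(x - 1) + 2*atan(x).
Step 1. Decompose ∫((-3*x**4 + 25*x**3 - 69*x**2 + 61*x - 74)/(x**5 - 8*x**4 + 20*x**3 - 20*x**2 + 19*x - 12)) dx by partial fractions, (-3*x**4 + 25*x**3 - 69*x**2 + 61*x - 74)/(x**5 - 8*x**4 + 20*x**3 - 20*x**2 + 19*x - 12) = 2/(x**2 + 1) - 5/(x - 1) + 4/(x - 3) - 2/(x - 4): now ∫(-2/(x - 4)) dx + ∫(4/(x - 3)) dx + ∫(-5/(x - 1)) dx + ∫(2/(x**2 + 1)) dx.
Step 2. Evaluate the standard form [assuming x > 3]: now 4*log(x - 3) + ∫(-2/(x - 4)) dx + ∫(-5/(x - 1)) dx + ∫(2/(x**2 + 1)) dx.
Step 3. Evaluate the standard form [assuming x > 1]: now 4*log(x - 3) - 5*log(x - 1) + ∫(-2/(x - 4)) dx + ∫(2/(x**2 + 1)) dx.
Step 4. Evaluate the standard form [assuming x > 4]: now -2*log(x - 4) + 4*log(x - 3) - 5*log(x - 1) + ∫(2/(x**2 + 1)) dx.
Step 5. Evaluate the standard form: now -2*log(x - 4) + 4*log(x - 3) - 5*log(x - 1) + 2*atan(x).
Answer: -2*log(x - 4) + 4*log(x - 3) - 5*log(x - 1) + 2*atan(x).


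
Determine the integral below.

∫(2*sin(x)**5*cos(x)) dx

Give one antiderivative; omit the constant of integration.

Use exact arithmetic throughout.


Answer: sin(x)**6/3.


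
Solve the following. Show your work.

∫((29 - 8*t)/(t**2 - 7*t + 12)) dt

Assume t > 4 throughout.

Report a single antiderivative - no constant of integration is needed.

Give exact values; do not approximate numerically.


Step 1. Decompose ∫((29 - 8*t)/(t**2 - 7*t + 12)) dt by partial fractions, (29 - 8*t)/(t**2 - 7*t + 12) = -5/(t - 3) - 3/(t - 4): now ∫(-3/(t - 4)) dt + ∫(-5/(t - 3)) dt.
Step 2. Evaluate the standard form [assuming t > 4]: now -3*log(t - 4) + ∫(-5/(t - 3)) dt.
Step 3. Evaluate the standard form [assuming t > 3]: now -3*log(t - 4) - 5*log(t - 3).
Answer: -3*log(t - 4) - 5*log(t - 3).


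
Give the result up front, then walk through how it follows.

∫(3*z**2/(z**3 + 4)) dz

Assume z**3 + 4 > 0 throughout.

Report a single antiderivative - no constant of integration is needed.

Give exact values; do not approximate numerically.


The answer is log(z**3 + 4).
Step 1. Substitute u = z**3 + 4, turning ∫(3*z**2/(z**3 + 4)) dz into ∫(1/u) du: now ∫(1/u) du.
Step 2. Evaluate the standard form [assuming u > 0]: now log(u).
Step 3. Substitute back u = z**3 + 4: now log(z**3 + 4).
Answer: log(z**3 + 4).


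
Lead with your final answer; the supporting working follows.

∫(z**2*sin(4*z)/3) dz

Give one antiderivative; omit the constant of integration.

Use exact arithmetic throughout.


The answer is -z**2*cos(4*z)/12 + z*sin(4*z)/24 + cos(4*z)/96.
Step 1. Integrate ∫(z**2*sin(4*z)/3) dz by parts with u = z**2, dv = (sin(4*z)/3) dz, so v = -cos(4*z)/12: now -z**2*cos(4*z)/12 + ∫(z*cos(4*z)/6) dz.
Step 2. Integrate ∫(z*cos(4*z)/6) dz by parts with u = z, dv = (cos(4*z)/6) dz, so v = sin(4*z)/24: now -z**2*cos(4*z)/12 + z*sin(4*z)/24 + ∫(-sin(4*z)/24) dz.
Step 3. Evaluate the standard form: now -z**2*cos(4*z)/12 + z*sin(4*z)/24 + cos(4*z)/96.
Answer: -z**2*cos(4*z)/12 + z*sin(4*z)/24 + cos(4*z)/96.


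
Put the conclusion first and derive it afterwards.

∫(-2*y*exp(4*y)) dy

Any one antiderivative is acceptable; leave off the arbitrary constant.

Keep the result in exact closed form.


The answer is -y*exp(4*y)/2 + exp(4*y)/8.
Step 1. Integrate ∫(-2*y*exp(4*y)) dy by parts with u = y, dv = (-2*exp(4*y)) dy, so v = -exp(4*y)/2: now -y*exp(4*y)/2 + ∫(exp(4*y)/2) dy.
Step 2. Evaluate the standard form: now -y*exp(4*y)/2 + exp(4*y)/8.
Answer: -y*exp(4*y)/2 + exp(4*y)/8.


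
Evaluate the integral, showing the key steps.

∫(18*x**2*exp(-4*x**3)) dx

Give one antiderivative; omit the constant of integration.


Step 1. Substitute u = x**3, turning ∫(18*x**2*exp(-4*x**3)) dx into ∫(6*exp(-4*u)) du: now ∫(6*exp(-4*u)) du.
Step 2. Evaluate the standard form: now -3*exp(-4*u)/2.
Step 3. Substitute back u = x**3: now -3*exp(-4*x**3)/2.
Answer: -3*exp(-4*x**3)/2.


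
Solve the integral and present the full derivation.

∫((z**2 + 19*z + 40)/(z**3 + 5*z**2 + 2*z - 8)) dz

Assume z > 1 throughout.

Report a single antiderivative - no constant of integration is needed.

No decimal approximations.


Step 1. Decompose ∫((z**2 + 19*z + 40)/(z**3 + 5*z**2 + 2*z - 8)) dz by partial fractions, (z**2 + 19*z + 40)/(z**3 + 5*z**2 + 2*z - 8) = -2/(z + 4) - 1/(z + 2) + 4/(z - 1): now ∫(4/(z - 1)) dz + ∫(-1/(z + 2)) dz + ∫(-2/(z + 4)) dz.
Step 2. Evaluate the standard form [assuming z > -4]: now -2*log(z + 4) + ∫(4/(z - 1)) dz + ∫(-1/(z + 2)) dz.
Step 3. Evaluate the standard form [assuming z > -2]: now -log(z + 2) - 2*log(z + 4) + ∫(4/(z - 1)) dz.
Step 4. Evaluate the standard form [assuming z > 1]: now 4*log(z - 1) - log(z + 2) - 2*log(z + 4).
Answer: 4*log(z - 1) - log(z + 2) - 2*log(z + 4).


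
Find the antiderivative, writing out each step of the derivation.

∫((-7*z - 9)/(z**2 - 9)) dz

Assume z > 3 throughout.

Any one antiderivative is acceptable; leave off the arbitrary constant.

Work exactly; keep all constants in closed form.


Step 1. Decompose ∫((-7*z - 9)/(z**2 - 9)) dz by partial fractions, (-7*z - 9)/(z**2 - 9) = -2/(z + 3) - 5/(z - 3): now ∫(-5/(z - 3)) dz + ∫(-2/(z + 3)) dz.
Step 2. Evaluate the standard form [assuming z > -3]: now -2*log(z + 3) + ∫(-5/(z - 3)) dz.
Step 3. Evaluate the standard form [assuming z > 3]: now -5*log(z - 3) - 2*log(z + 3).
Answer: -5*log(z - 3) - 2*log(z + 3).


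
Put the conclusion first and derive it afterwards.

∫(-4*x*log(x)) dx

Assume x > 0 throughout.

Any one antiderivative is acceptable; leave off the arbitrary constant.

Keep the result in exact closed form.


The answer is -2*x**2*log(x) + x**2.
Step 1. Integrate ∫(-4*x*log(x)) dx by parts with u = log(x), dv = (-4*x) dx, so v = -2*x**2 [assuming x > 0]: now -2*x**2*log(x) + ∫(2*x) dx.
Step 2. Evaluate the standard form: now -2*x**2*log(x) + x**2.
Answer: -2*x**2*log(x) + x**2.


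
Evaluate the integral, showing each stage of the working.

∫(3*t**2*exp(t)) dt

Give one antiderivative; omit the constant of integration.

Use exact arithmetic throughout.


Step 1. Integrate ∫(3*t**2*exp(t)) dt by parts with u = t**2, dv = (3*exp(t)) dt, so v = 3*exp(t): now 3*t**2*exp(t) + ∫(-6*t*exp(t)) dt.
Step 2. Integrate ∫(-6*t*exp(t)) dt by parts with u = t, dv = (-6*exp(t)) dt, so v = -6*exp(t): now 3*t**2*exp(t) - 6*t*exp(t) + ∫(6*exp(t)) dt.
Step 3. Evaluate the standard form: now 3*t**2*exp(t) - 6*t*exp(t) + 6*exp(t).
Answer: 3*t**2*exp(t) - 6*t*exp(t) + 6*exp(t).


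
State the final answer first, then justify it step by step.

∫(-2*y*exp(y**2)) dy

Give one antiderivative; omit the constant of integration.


The answer is -exp(y**2).
Step 1. Substitute u = y**2, turning ∫(-2*y*exp(y**2)) dy into ∫(-exp(u)) du: now ∫(-exp(u)) du.
Step 2. Evaluate the standard form: now -exp(u).
Step 3. Substitute back u = y**2: now -exp(y**2).
Answer: -exp(y**2).


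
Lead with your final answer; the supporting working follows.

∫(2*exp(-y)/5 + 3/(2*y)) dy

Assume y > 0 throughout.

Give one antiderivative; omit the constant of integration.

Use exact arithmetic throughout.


The answer is 3*log(y)/2 - 2*exp(-y)/5.
Step 1. Rewrite: now ∫(3/(2*y)) dy + ∫(2*exp(-y)/5) dy.
Step 2. Evaluate the standard form: now ∫(3/(2*y)) dy - 2*exp(-y)/5.
Step 3. Evaluate the standard form [assuming y > 0]: now 3*log(y)/2 - 2*exp(-y)/5.
Answer: 3*log(y)/2 - 2*exp(-y)/5.


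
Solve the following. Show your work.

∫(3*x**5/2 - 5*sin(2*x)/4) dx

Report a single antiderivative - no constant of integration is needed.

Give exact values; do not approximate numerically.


Step 1. Rewrite: now ∫(3*x**5/2) dx + ∫(-5*sin(2*x)/4) dx.
Step 2. Evaluate the standard form: now 5*cos(2*x)/8 + ∫(3*x**5/2) dx.
Step 3. Evaluate the standard form: now x**6/4 + 5*cos(2*x)/8.
Answer: x**6/4 + 5*cos(2*x)/8.


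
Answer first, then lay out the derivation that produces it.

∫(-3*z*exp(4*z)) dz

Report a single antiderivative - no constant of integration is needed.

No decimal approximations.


The answer is -3*z*exp(4*z)/4 + 3*exp(4*z)/16.
Step 1. Integrate ∫(-3*z*exp(4*z)) dz by parts with u = z, dv = (-3*exp(4*z)) dz, so v = -3*exp(4*z)/4: now -3*z*exp(4*z)/4 + ∫(3*exp(4*z)/4) dz.
Step 2. Evaluate the standard form: now -3*z*exp(4*z)/4 + 3*exp(4*z)/16.
Answer: -3*z*exp(4*z)/4 + 3*exp(4*z)/16.


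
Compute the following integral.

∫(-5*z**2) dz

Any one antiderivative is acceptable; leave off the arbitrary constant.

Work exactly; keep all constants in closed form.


Answer: -5*z**3/3.


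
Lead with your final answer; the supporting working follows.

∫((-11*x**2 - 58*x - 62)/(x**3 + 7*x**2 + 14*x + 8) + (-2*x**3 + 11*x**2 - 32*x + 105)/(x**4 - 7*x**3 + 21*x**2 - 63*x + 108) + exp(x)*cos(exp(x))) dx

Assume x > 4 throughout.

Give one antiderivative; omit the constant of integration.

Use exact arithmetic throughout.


The answer is log(x - 4) - 3*log(x - 3) - 5*log(x + 1) - 5*log(x + 2) - log(x + 4) + sin(exp(x)) + 2*atan(x/3)/3.
Step 1. Rewrite: now ∫((-11*x**2 - 58*x - 62)/(x**3 + 7*x**2 + 14*x + 8)) dx + ∫((-2*x**3 + 11*x**2 - 32*x + 105)/(x**4 - 7*x**3 + 21*x**2 - 63*x + 108)) dx + ∫(exp(x)*cos(exp(x))) dx.
Step 2. Decompose ∫((-2*x**3 + 11*x**2 - 32*x + 105)/(x**4 - 7*x**3 + 21*x**2 - 63*x + 108)) dx by partial fractions, (-2*x**3 + 11*x**2 - 32*x + 105)/(x**4 - 7*x**3 + 21*x**2 - 63*x + 108) = 2/(x**2 + 9) - 3/(x - 3) + 1/(x - 4): now ∫((-11*x**2 - 58*x - 62)/(x**3 + 7*x**2 + 14*x + 8)) dx + ∫(exp(x)*cos(exp(x))) dx + ∫(1/(x - 4)) dx + ∫(-3/(x - 3)) dx + ∫(2/(x**2 + 9)) dx.
Step 3. Evaluate the standard form [assuming x > 4]: now log(x - 4) + ∫((-11*x**2 - 58*x - 62)/(x**3 + 7*x**2 + 14*x + 8)) dx + ∫(exp(x)*cos(exp(x))) dx + ∫(-3/(x - 3)) dx + ∫(2/(x**2 + 9)) dx.
Step 4. Evaluate the standard form [assuming x > 3]: now log(x - 4) - 3*log(x - 3) + ∫((-11*x**2 - 58*x - 62)/(x**3 + 7*x**2 + 14*x + 8)) dx + ∫(exp(x)*cos(exp(x))) dx + ∫(2/(x**2 + 9)) dx.
Step 5. Evaluate the standard form: now log(x - 4) - 3*log(x - 3) + 2*atan(x/3)/3 + ∫((-11*x**2 - 58*x - 62)/(x**3 + 7*x**2 + 14*x + 8)) dx + ∫(exp(x)*cos(exp(x))) dx.
Step 6. Substitute u = exp(x), turning ∫(exp(x)*cos(exp(x))) dx into ∫(cos(u)) du: now log(x - 4) - 3*log(x - 3) + 2*atan(x/3)/3 + ∫((-11*x**2 - 58*x - 62)/(x**3 + 7*x**2 + 14*x + 8)) dx + ∫(cos(u)) du.
Step 7. Evaluate the standard form: now log(x - 4) - 3*log(x - 3) + sin(u) + 2*atan(x/3)/3 + ∫((-11*x**2 - 58*x - 62)/(x**3 + 7*x**2 + 14*x + 8)) dx.
Step 8. Substitute back u = exp(x): now log(x - 4) - 3*log(x - 3) + sin(exp(x)) + 2*atan(x/3)/3 + ∫((-11*x**2 - 58*x - 62)/(x**3 + 7*x**2 + 14*x + 8)) dx.
Step 9. Decompose ∫((-11*x**2 - 58*x - 62)/(x**3 + 7*x**2 + 14*x + 8)) dx by partial fractions, (-11*x**2 - 58*x - 62)/(x**3 + 7*x**2 + 14*x + 8) = -1/(x + 4) - 5/(x + 2) - 5/(x + 1): now log(x - 4) - 3*log(x - 3) + sin(exp(x)) + 2*atan(x/3)/3 + ∫(-5/(x + 1)) dx + ∫(-5/(x + 2)) dx + ∫(-1/(x + 4)) dx.
Step 10. Evaluate the standard form [assuming x > -2]: now log(x - 4) - 3*log(x - 3) - 5*log(x + 2) + sin(exp(x)) + 2*atan(x/3)/3 + ∫(-5/(x + 1)) dx + ∫(-1/(x + 4)) dx.
Step 11. Evaluate the standard form [assuming x > -4]: now log(x - 4) - 3*log(x - 3) - 5*log(x + 2) - log(x + 4) + sin(exp(x)) + 2*atan(x/3)/3 + ∫(-5/(x + 1)) dx.
Step 12. Evaluate the standard form [assuming x > -1]: now log(x - 4) - 3*log(x - 3) - 5*log(x + 1) - 5*log(x + 2) - log(x + 4) + sin(exp(x)) + 2*atan(x/3)/3.
Answer: log(x - 4) - 3*log(x - 3) - 5*log(x + 1) - 5*log(x + 2) - log(x + 4) + sin(exp(x)) + 2*atan(x/3)/3.


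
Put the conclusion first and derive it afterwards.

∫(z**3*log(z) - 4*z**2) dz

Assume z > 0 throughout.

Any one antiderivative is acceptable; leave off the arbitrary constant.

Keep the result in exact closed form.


The answer is z**4*log(z)/4 - z**4/16 - 4*z**3/3.
Step 1. Rewrite: now ∫(-4*z**2) dz + ∫(z**3*log(z)) dz.
Step 2. Integrate ∫(z**3*log(z)) dz by parts with u = log(z), dv = (z**3) dz, so v = z**4/4 [assuming z > 0]: now z**4*log(z)/4 + ∫(-4*z**2) dz + ∫(-z**3/4) dz.
Step 3. Evaluate the standard form: now z**4*log(z)/4 - z**4/16 + ∫(-4*z**2) dz.
Step 4. Evaluate the standard form: now z**4*log(z)/4 - z**4/16 - 4*z**3/3.
Answer: z**4*log(z)/4 - z**4/16 - 4*z**3/3.


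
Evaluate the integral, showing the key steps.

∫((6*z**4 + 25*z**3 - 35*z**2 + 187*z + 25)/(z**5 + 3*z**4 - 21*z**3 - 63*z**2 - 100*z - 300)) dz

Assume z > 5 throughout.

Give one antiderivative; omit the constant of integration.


Step 1. Decompose ∫((6*z**4 + 25*z**3 - 35*z**2 + 187*z + 25)/(z**5 + 3*z**4 - 21*z**3 - 63*z**2 - 100*z - 300)) dz by partial fractions, (6*z**4 + 25*z**3 - 35*z**2 + 187*z + 25)/(z**5 + 3*z**4 - 21*z**3 - 63*z**2 - 100*z - 300) = -3/(z**2 + 4) - 2/(z + 5) + 5/(z + 3) + 3/(z - 5): now ∫(3/(z - 5)) dz + ∫(5/(z + 3)) dz + ∫(-2/(z + 5)) dz + ∫(-3/(z**2 + 4)) dz.
Step 2. Evaluate the standard form [assuming z > -5]: now -2*log(z + 5) + ∫(3/(z - 5)) dz + ∫(5/(z + 3)) dz + ∫(-3/(z**2 + 4)) dz.
Step 3. Evaluate the standard form [assuming z > -3]: now 5*log(z + 3) - 2*log(z + 5) + ∫(3/(z - 5)) dz + ∫(-3/(z**2 + 4)) dz.
Step 4. Evaluate the standard form [assuming z > 5]: now 3*log(z - 5) + 5*log(z + 3) - 2*log(z + 5) + ∫(-3/(z**2 + 4)) dz.
Step 5. Evaluate the standard form: now 3*log(z - 5) + 5*log(z + 3) - 2*log(z + 5) - 3*atan(z/2)/2.
Answer: 3*log(z - 5) + 5*log(z + 3) - 2*log(z + 5) - 3*atan(z/2)/2.


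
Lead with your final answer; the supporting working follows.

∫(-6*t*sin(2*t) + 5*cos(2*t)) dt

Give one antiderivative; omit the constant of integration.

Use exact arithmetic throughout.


The answer is 3*t*cos(2*t) + sin(2*t).
Step 1. Rewrite: now ∫(-6*t*sin(2*t)) dt + ∫(5*cos(2*t)) dt.
Step 2. Integrate ∫(-6*t*sin(2*t)) dt by parts with u = t, dv = (-6*sin(2*t)) dt, so v = 3*cos(2*t): now 3*t*cos(2*t) + ∫(-3*cos(2*t)) dt + ∫(5*cos(2*t)) dt.
Step 3. Evaluate the standard form: now 3*t*cos(2*t) - 3*sin(2*t)/2 + ∫(5*cos(2*t)) dt.
Step 4. Evaluate the standard form: now 3*t*cos(2*t) + sin(2*t).
Answer: 3*t*cos(2*t) + sin(2*t).


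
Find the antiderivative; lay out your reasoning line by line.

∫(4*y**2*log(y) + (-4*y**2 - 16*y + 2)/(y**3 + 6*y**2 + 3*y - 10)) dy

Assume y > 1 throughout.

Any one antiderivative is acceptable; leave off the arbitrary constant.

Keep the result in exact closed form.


Step 1. Rewrite: now ∫(4*y**2*log(y)) dy + ∫((-4*y**2 - 16*y + 2)/(y**3 + 6*y**2 + 3*y - 10)) dy.
Step 2. Integrate ∫(4*y**2*log(y)) dy by parts with u = log(y), dv = (4*y**2) dy, so v = 4*y**3/3 [assuming y > 0]: now 4*y**3*log(y)/3 + ∫(-4*y**2/3) dy + ∫((-4*y**2 - 16*y + 2)/(y**3 + 6*y**2 + 3*y - 10)) dy.
Step 3. Evaluate the standard form: now 4*y**3*log(y)/3 - 4*y**3/9 + ∫((-4*y**2 - 16*y + 2)/(y**3 + 6*y**2 + 3*y - 10)) dy.
Step 4. Decompose ∫((-4*y**2 - 16*y + 2)/(y**3 + 6*y**2 + 3*y - 10)) dy by partial fractions, (-4*y**2 - 16*y + 2)/(y**3 + 6*y**2 + 3*y - 10) = -1/(y + 5) - 2/(y + 2) - 1/(y - 1): now 4*y**3*log(y)/3 - 4*y**3/9 + ∫(-1/(y - 1)) dy + ∫(-2/(y + 2)) dy + ∫(-1/(y + 5)) dy.
Step 5. Evaluate the standard form [assuming y > -2]: now 4*y**3*log(y)/3 - 4*y**3/9 - 2*log(y + 2) + ∫(-1/(y - 1)) dy + ∫(-1/(y + 5)) dy.
Step 6. Evaluate the standard form [assuming y > 1]: now 4*y**3*log(y)/3 - 4*y**3/9 - log(y - 1) - 2*log(y + 2) + ∫(-1/(y + 5)) dy.
Step 7. Evaluate the standard form [assuming y > -5]: now 4*y**3*log(y)/3 - 4*y**3/9 - log(y - 1) - 2*log(y + 2) - log(y + 5).
Answer: 4*y**3*log(y)/3 - 4*y**3/9 - log(y - 1) - 2*log(y + 2) - log(y + 5).


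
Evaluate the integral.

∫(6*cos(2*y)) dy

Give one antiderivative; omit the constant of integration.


Answer: 3*sin(2*y).


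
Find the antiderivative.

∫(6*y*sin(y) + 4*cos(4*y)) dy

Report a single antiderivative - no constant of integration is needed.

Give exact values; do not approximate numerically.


Answer: -6*y*cos(y) + 6*sin(y) + sin(4*y).


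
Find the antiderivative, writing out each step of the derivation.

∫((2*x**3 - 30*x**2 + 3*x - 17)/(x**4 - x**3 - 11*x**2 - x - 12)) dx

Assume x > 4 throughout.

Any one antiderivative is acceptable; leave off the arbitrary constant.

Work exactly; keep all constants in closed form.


Step 1. Decompose ∫((2*x**3 - 30*x**2 + 3*x - 17)/(x**4 - x**3 - 11*x**2 - x - 12)) dx by partial fractions, (2*x**3 - 30*x**2 + 3*x - 17)/(x**4 - x**3 - 11*x**2 - x - 12) = -1/(x**2 + 1) + 5/(x + 3) - 3/(x - 4): now ∫(-3/(x - 4)) dx + ∫(5/(x + 3)) dx + ∫(-1/(x**2 + 1)) dx.
Step 2. Evaluate the standard form [assuming x > 4]: now -3*log(x - 4) + ∫(5/(x + 3)) dx + ∫(-1/(x**2 + 1)) dx.
Step 3. Evaluate the standard form [assuming x > -3]: now -3*log(x - 4) + 5*log(x + 3) + ∫(-1/(x**2 + 1)) dx.
Step 4. Evaluate the standard form: now -3*log(x - 4) + 5*log(x + 3) - atan(x).
Answer: -3*log(x - 4) + 5*log(x + 3) - atan(x).
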